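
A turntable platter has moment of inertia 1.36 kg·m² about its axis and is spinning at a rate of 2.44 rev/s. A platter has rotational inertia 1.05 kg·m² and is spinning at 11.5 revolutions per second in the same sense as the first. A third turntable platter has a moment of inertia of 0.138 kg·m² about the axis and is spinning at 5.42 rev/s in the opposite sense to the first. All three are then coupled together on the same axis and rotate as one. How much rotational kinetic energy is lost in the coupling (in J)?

ΔKE lost ≈ 1320 J

No external torque acts about the common axis, so total angular momentum is conserved.
Taking A's sense as positive: L = (1.360)(2.44) + (1.050)(11.5) − (0.1380)(5.42) = 14.65 kg·m²·rev/s.
Combined I = 1.360 + 1.050 + 0.1380 = 2.548 kg·m².
ω_f = L / I = 14.65 / 2.548 = 5.748 rev/s.
KE_i = ½ΣIω² = 2981 J; KE_f = ½(2.548)(36.11)² = 1662 J.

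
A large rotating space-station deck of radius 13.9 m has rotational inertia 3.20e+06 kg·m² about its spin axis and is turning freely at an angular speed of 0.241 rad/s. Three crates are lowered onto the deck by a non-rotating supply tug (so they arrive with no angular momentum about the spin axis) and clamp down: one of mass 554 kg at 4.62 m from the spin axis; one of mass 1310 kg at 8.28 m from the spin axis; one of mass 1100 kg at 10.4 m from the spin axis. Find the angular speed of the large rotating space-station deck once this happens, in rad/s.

ω_f ≈ 0.225 rad/s

The added mass arrives with no angular momentum about the spin axis, and any external torque about the spin axis is negligible, so the system's angular momentum is conserved.
Added inertia Σmr² = (554)(4.62)² + (1310)(8.28)² + (1100)(10.4)² = 2.206e+05 kg·m²; I_f = 3.200e+06 + 2.206e+05 = 3.421e+06 kg·m².
ω_f = I_p ω_i / I_f = (3.200e+06)(0.241) / 3.421e+06 = 0.2255 rad/s.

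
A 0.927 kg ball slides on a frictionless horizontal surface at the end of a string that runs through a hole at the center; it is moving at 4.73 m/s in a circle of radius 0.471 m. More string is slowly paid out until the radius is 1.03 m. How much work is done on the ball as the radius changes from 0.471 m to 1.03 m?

W ≈ -8.20 J

The only horizontal force on the mass is along the cord (radial), so it exerts no torque about the hole and angular momentum m v r is conserved.
v₂ = v₁ r₁ / r₂ = (4.73)(0.471) / (1.03) = 2.163 m/s.
W = ΔKE = ½m(v₂² − v₁²) = -8.201 J.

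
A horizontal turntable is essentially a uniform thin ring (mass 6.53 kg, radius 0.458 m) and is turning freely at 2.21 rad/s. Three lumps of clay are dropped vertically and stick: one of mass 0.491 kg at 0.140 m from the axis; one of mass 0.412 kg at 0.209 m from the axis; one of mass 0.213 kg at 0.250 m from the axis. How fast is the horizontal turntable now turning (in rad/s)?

ω_f ≈ 2.15 rad/s

No external torque acts about the axis; L_before = L_after.
I_p = (6.53)(0.458)² = 1.370 kg·m².
Added inertia Σmr² = (0.491)(0.140)² + (0.412)(0.209)² + (0.213)(0.250)² = 0.04093 kg·m²; I_f = 1.370 + 0.04093 = 1.411 kg·m².
ω_f = I_p ω_i / I_f = (1.370)(2.21) / 1.411 = 2.146 rad/s.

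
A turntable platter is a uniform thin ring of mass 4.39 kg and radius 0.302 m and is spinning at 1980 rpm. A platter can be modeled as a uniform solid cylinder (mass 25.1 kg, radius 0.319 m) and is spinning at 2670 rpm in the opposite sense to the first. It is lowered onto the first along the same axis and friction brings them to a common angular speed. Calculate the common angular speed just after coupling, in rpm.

|ω_f| ≈ 1560 rpm

The coupling torques are internal; angular momentum about the shared axis is conserved.
Moments of inertia: I_A = (4.39)(0.302)² = 0.4004 kg·m²; I_B = ½(25.1)(0.319)² = 1.277 kg·m².
Taking A's sense as positive: L = (0.4004)(1980) − (1.277)(2670) = -2617 kg·m²·rpm.
Combined I = 0.4004 + 1.277 = 1.677 kg·m².
ω_f = L / I = -2617 / 1.677 = -1560 rpm.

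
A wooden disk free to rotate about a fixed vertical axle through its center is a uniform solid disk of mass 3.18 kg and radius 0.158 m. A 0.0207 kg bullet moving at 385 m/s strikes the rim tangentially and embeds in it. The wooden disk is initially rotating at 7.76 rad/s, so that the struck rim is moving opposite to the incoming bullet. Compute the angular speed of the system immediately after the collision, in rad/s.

About the axle the impulsive forces during the collision are internal, so angular momentum about that axis is conserved.
I_p = ½(3.18)(0.158)² = 0.03969 kg·m². Taking the sense of the bullet's angular momentum as positive, L_{bullet} = m v R = (0.0207)(385)(0.158) = 1.259 kg·m²/s.
L_i = −I_p ω_p + m v R = −(0.03969)(7.76) + 1.259 = 0.9512 kg·m²/s.
After sticking, I_f = I_p + m R² = 0.03969 + (0.0207)(0.158)² = 0.04021 kg·m².
ω_f = L_i / I_f = 0.9512 / 0.04021 = 23.66 rad/s.

|ω_f| ≈ 23.7 rad/s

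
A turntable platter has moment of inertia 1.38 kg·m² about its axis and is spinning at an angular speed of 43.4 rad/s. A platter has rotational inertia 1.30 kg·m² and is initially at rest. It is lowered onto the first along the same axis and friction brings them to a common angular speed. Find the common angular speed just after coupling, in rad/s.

|ω_f| ≈ 22.3 rad/s

No external torque acts about the common axis, so total angular momentum is conserved.
Taking A's sense as positive: L = (1.380)(43.4) = 59.89 kg·m²·rad/s.
Combined I = 1.380 + 1.300 = 2.680 kg·m².
ω_f = L / I = 59.89 / 2.680 = 22.35 rad/s.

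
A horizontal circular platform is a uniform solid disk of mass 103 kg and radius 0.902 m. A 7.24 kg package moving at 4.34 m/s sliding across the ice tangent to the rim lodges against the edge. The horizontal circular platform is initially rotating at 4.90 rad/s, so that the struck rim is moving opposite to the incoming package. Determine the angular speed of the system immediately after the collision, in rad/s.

|ω_f| ≈ 3.70 rad/s

About the central axle the impulsive forces during the collision are internal, so angular momentum about that axis is conserved.
I_p = ½(103)(0.902)² = 41.90 kg·m². Taking the sense of the package's angular momentum as positive, L_{package} = m v R = (7.24)(4.34)(0.902) = 28.34 kg·m²/s.
L_i = −I_p ω_p + m v R = −(41.90)(4.90) + 28.34 = -177.0 kg·m²/s.
After sticking, I_f = I_p + m R² = 41.90 + (7.24)(0.902)² = 47.79 kg·m².
ω_f = L_i / I_f = -177.0 / 47.79 = -3.703 rad/s.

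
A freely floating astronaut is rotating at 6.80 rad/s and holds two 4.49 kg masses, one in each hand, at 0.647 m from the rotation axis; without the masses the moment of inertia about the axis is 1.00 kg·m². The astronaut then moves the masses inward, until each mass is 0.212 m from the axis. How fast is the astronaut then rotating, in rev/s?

With no external torque about the axis, L is conserved: I₁ω₁ = I₂ω₂.
I₁ = 1.00 + 2(4.49)(0.647)² = 4.759 kg·m²; I₂ = 1.00 + 2(4.49)(0.212)² = 1.404 kg·m².
ω₂ = I₁ω₁ / I₂ = (4.759)(6.80 rad/s) / (1.404) = 23.06 rad/s = 3.670 rev/s.

ω₂ ≈ 3.67 rev/s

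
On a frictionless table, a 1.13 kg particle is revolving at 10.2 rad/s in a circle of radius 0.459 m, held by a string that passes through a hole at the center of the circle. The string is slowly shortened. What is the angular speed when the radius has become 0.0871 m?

ω₂ ≈ 283 rad/s

The constraining force is radial, so m r² ω about the center is conserved.
ω₂ = ω₁ (r₁/r₂)² = (10.2)(0.459/0.0871)² = 283.3 rad/s.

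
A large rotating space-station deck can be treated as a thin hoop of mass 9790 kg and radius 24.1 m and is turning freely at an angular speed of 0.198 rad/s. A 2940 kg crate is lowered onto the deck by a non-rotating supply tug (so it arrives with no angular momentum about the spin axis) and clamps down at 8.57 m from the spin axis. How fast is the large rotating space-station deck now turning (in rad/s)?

ω_f ≈ 0.191 rad/s

The added mass arrives with no angular momentum about the spin axis, and any external torque about the spin axis is negligible, so the system's angular momentum is conserved.
I_p = (9790)(24.1)² = 5.686e+06 kg·m².
Added inertia Σmr² = (2940)(8.57)² = 2.159e+05 kg·m²; I_f = 5.686e+06 + 2.159e+05 = 5.902e+06 kg·m².
ω_f = I_p ω_i / I_f = (5.686e+06)(0.198) / 5.902e+06 = 0.1908 rad/s.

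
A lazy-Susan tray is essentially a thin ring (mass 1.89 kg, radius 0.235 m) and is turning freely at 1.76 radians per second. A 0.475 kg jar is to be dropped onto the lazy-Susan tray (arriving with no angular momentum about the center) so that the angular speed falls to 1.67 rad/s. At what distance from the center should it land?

r ≈ 0.109 m

The added mass arrives with no angular momentum about the center, and any external torque about the center is negligible, so the system's angular momentum is conserved.
I_p = (1.89)(0.235)² = 0.1044 kg·m².
I_p ω_i = (I_p + m r²) ω_f ⇒ m r² = I_p(ω_i/ω_f − 1) = 0.1044(1.76/1.67 − 1) = 0.005625 kg·m².
r = √(0.005625/0.475) = 0.1088 m.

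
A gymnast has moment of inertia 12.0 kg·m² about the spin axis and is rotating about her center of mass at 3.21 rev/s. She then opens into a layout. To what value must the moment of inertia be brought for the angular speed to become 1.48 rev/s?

I₂ ≈ 26.0 kg·m²

Angular momentum about the spin axis is conserved since the torque about it is zero.
I₂ = I₁ω₁ / ω₂ = (12.0)(3.21) / (1.48) = 26.03 kg·m².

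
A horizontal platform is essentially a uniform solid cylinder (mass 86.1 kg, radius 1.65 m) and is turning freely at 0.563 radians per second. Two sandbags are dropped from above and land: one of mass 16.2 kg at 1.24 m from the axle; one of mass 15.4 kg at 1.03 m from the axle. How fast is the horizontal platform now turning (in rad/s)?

ω_f ≈ 0.416 rad/s

The added mass arrives with no angular momentum about the axle, and any external torque about the axle is negligible, so the system's angular momentum is conserved.
I_p = ½(86.1)(1.65)² = 117.2 kg·m².
Added inertia Σmr² = (16.2)(1.24)² + (15.4)(1.03)² = 41.25 kg·m²; I_f = 117.2 + 41.25 = 158.5 kg·m².
ω_f = I_p ω_i / I_f = (117.2)(0.563) / 158.5 = 0.4164 rad/s.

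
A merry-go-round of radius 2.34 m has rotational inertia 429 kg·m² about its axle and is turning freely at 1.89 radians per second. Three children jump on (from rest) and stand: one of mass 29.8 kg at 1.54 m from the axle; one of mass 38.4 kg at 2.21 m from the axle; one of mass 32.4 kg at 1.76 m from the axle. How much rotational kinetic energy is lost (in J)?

No external torque acts about the axle; L_before = L_after.
Added inertia Σmr² = (29.8)(1.54)² + (38.4)(2.21)² + (32.4)(1.76)² = 358.6 kg·m²; I_f = 429.0 + 358.6 = 787.6 kg·m².
ω_f = I_p ω_i / I_f = (429.0)(1.89) / 787.6 = 1.029 rad/s.
KE_i = ½(429.0)(1.890 rad/s)² = 766.2 J; KE_f = ½(787.6)(1.029)² = 417.4 J.

energy lost ≈ 349 J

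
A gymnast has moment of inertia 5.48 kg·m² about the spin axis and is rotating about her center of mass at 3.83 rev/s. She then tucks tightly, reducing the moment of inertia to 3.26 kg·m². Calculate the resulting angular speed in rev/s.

ω₂ ≈ 6.44 rev/s

Angular momentum about the spin axis is conserved since the torque about it is zero.
ω₂ = I₁ω₁ / I₂ = (5.480)(3.83 rev/s) / (3.260) = 6.438 rev/s.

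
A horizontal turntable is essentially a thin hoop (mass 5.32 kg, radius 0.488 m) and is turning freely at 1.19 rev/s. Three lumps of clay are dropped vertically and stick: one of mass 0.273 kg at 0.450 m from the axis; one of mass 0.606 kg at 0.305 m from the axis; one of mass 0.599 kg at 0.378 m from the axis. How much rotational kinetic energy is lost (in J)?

The added mass arrives with no angular momentum about the axis, and any external torque about the axis is negligible, so the system's angular momentum is conserved.
I_p = (5.32)(0.488)² = 1.267 kg·m².
Added inertia Σmr² = (0.273)(0.450)² + (0.606)(0.305)² + (0.599)(0.378)² = 0.1972 kg·m²; I_f = 1.267 + 0.1972 = 1.464 kg·m².
ω_f = I_p ω_i / I_f = (1.267)(1.19) / 1.464 = 1.030 rev/s.
KE_i = ½(1.267)(7.477 rad/s)² = 35.41 J; KE_f = ½(1.464)(6.470)² = 30.64 J.

energy lost ≈ 4.77 J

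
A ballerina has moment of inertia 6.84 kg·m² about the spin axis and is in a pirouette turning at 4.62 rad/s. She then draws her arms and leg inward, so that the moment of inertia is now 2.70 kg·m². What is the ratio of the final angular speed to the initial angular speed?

ω₂/ω₁ ≈ 2.53

Angular momentum about the spin axis is conserved since the torque about it is zero.
ω₂/ω₁ = I₁/I₂ = 6.840 / 2.700 = 2.533.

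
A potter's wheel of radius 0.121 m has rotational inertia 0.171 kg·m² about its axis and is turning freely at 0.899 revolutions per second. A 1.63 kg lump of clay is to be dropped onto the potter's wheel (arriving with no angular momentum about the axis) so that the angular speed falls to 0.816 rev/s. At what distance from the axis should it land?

No external torque acts about the axis; L_before = L_after.
I_p ω_i = (I_p + m r²) ω_f ⇒ m r² = I_p(ω_i/ω_f − 1) = 0.1710(0.899/0.816 − 1) = 0.01739 kg·m².
r = √(0.01739/1.63) = 0.1033 m.

r ≈ 0.103 m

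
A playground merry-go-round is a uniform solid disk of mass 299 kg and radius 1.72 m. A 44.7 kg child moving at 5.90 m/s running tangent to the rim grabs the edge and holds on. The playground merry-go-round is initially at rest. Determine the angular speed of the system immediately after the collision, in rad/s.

About the axle the impulsive forces during the collision are internal, so angular momentum about that axis is conserved.
I_p = ½(299)(1.72)² = 442.3 kg·m². Taking the sense of the child's angular momentum as positive, L_{child} = m v R = (44.7)(5.90)(1.72) = 453.6 kg·m²/s.
L_i = 0 + 453.6 = 453.6 kg·m²/s.
After sticking, I_f = I_p + m R² = 442.3 + (44.7)(1.72)² = 574.5 kg·m².
ω_f = L_i / I_f = 453.6 / 574.5 = 0.7896 rad/s.

|ω_f| ≈ 0.790 rad/s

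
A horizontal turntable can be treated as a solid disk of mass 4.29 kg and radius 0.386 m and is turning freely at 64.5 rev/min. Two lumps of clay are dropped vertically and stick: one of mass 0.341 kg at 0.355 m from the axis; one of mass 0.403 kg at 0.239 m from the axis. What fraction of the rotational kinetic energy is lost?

fraction ≈ 0.171

No external torque acts about the axis; L_before = L_after.
I_p = ½(4.29)(0.386)² = 0.3196 kg·m².
Added inertia Σmr² = (0.341)(0.355)² + (0.403)(0.239)² = 0.06599 kg·m²; I_f = 0.3196 + 0.06599 = 0.3856 kg·m².
ω_f = I_p ω_i / I_f = (0.3196)(64.5) / 0.3856 = 53.46 rpm.
KE_i = ½(0.3196)(6.754 rad/s)² = 7.290 J; KE_f = ½(0.3856)(5.598)² = 6.043 J.
Fraction lost = 0.1712.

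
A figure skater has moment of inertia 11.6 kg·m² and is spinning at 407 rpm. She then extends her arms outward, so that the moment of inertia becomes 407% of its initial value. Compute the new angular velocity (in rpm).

With no external torque about the axis, L is conserved: I₁ω₁ = I₂ω₂.
I₂ = 4.07 × 11.6 = 47.21 kg·m².
ω₂ = I₁ω₁ / I₂ = (11.60)(407 rpm) / (47.21) = 100.0 rpm.

ω₂ ≈ 100 rpm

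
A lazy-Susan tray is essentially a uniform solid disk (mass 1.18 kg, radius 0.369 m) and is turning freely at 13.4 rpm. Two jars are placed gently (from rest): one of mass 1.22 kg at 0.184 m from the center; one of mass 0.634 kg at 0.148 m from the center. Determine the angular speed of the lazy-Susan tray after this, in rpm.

ω_f ≈ 7.94 rpm

No external torque acts about the center; L_before = L_after.
I_p = ½(1.18)(0.369)² = 0.08033 kg·m².
Added inertia Σmr² = (1.22)(0.184)² + (0.634)(0.148)² = 0.05519 kg·m²; I_f = 0.08033 + 0.05519 = 0.1355 kg·m².
ω_f = I_p ω_i / I_f = (0.08033)(13.4) / 0.1355 = 7.943 rpm.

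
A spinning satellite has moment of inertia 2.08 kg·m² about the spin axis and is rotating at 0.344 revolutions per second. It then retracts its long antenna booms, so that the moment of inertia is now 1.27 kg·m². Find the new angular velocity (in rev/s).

With no external torque about the axis, L is conserved: I₁ω₁ = I₂ω₂.
ω₂ = I₁ω₁ / I₂ = (2.080)(0.344 rev/s) / (1.270) = 0.5634 rev/s.

ω₂ ≈ 0.563 rev/s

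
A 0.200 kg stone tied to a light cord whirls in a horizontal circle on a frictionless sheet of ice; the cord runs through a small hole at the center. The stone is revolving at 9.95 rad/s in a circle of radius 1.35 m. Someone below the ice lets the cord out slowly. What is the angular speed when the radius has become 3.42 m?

No torque about the axis ⇒ m r₁² ω₁ = m r₂² ω₂.
ω₂ = ω₁ (r₁/r₂)² = (9.95)(1.35/3.42)² = 1.550 rad/s.

ω₂ ≈ 1.55 rad/s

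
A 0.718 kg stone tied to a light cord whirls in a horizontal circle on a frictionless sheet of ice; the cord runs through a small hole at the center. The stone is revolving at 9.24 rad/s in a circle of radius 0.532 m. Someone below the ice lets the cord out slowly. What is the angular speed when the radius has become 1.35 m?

The constraining force is radial, so m r² ω about the center is conserved.
ω₂ = ω₁ (r₁/r₂)² = (9.24)(0.532/1.35)² = 1.435 rad/s.

ω₂ ≈ 1.43 rad/s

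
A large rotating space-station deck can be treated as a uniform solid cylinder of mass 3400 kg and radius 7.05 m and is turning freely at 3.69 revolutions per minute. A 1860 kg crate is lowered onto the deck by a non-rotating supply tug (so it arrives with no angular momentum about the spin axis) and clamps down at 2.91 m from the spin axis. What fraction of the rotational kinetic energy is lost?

No external torque acts about the spin axis; L_before = L_after.
I_p = ½(3400)(7.05)² = 84490 kg·m².
Added inertia Σmr² = (1860)(2.91)² = 15750 kg·m²; I_f = 84490 + 15750 = 1.002e+05 kg·m².
ω_f = I_p ω_i / I_f = (84490)(3.69) / 1.002e+05 = 3.110 rpm.
KE_i = ½(84490)(0.3864 rad/s)² = 6308 J; KE_f = ½(1.002e+05)(0.3257)² = 5317 J.
Fraction lost = 0.1571.

fraction ≈ 0.157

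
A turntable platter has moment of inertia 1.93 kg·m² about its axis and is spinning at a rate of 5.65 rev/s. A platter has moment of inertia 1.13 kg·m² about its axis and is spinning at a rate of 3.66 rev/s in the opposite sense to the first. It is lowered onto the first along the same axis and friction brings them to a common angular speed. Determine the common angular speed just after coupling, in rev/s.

The coupling torques are internal; angular momentum about the shared axis is conserved.
Taking A's sense as positive: L = (1.930)(5.65) − (1.130)(3.66) = 6.769 kg·m²·rev/s.
Combined I = 1.930 + 1.130 = 3.060 kg·m².
ω_f = L / I = 6.769 / 3.060 = 2.212 rev/s.

|ω_f| ≈ 2.21 rev/s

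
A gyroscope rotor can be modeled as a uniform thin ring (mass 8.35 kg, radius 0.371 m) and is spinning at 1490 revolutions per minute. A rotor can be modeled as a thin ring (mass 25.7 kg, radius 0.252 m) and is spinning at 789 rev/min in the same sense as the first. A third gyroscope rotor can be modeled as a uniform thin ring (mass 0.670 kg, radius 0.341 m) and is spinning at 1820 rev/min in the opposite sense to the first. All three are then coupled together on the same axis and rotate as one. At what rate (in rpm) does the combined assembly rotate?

|ω_f| ≈ 1000 rpm

No external torque acts about the common axis, so total angular momentum is conserved.
Moments of inertia: I_A = (8.35)(0.371)² = 1.149 kg·m²; I_B = (25.7)(0.252)² = 1.632 kg·m²; I_C = (0.670)(0.341)² = 0.07791 kg·m².
Taking A's sense as positive: L = (1.149)(1490) + (1.632)(789) − (0.07791)(1820) = 2858 kg·m²·rpm.
Combined I = 1.149 + 1.632 + 0.07791 = 2.859 kg·m².
ω_f = L / I = 2858 / 2.859 = 999.7 rpm.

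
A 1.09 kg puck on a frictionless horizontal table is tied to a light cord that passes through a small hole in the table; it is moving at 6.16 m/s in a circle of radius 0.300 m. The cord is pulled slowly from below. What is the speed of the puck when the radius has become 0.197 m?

v₂ ≈ 9.38 m/s

Central (radial) force ⇒ zero torque about the center ⇒ m v r is constant.
v₂ = v₁ r₁ / r₂ = (6.16)(0.300) / (0.197) = 9.381 m/s.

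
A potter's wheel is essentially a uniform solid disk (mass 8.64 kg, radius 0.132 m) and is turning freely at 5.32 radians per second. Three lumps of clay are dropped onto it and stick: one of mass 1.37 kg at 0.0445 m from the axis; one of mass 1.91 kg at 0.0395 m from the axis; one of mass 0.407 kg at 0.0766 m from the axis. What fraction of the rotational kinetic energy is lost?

fraction ≈ 0.0970

The added mass arrives with no angular momentum about the axis, and any external torque about the axis is negligible, so the system's angular momentum is conserved.
I_p = ½(8.64)(0.132)² = 0.07527 kg·m².
Added inertia Σmr² = (1.37)(0.0445)² + (1.91)(0.0395)² + (0.407)(0.0766)² = 0.008081 kg·m²; I_f = 0.07527 + 0.008081 = 0.08335 kg·m².
ω_f = I_p ω_i / I_f = (0.07527)(5.32) / 0.08335 = 4.804 rad/s.
KE_i = ½(0.07527)(5.320 rad/s)² = 1.065 J; KE_f = ½(0.08335)(4.804)² = 0.9619 J.
Fraction lost = 0.09695.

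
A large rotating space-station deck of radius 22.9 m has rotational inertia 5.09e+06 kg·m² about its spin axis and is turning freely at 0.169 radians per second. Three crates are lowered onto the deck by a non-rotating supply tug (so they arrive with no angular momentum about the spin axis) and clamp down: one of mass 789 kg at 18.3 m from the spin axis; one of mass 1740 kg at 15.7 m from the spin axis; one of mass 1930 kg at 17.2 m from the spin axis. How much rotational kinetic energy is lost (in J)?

The added mass arrives with no angular momentum about the spin axis, and any external torque about the spin axis is negligible, so the system's angular momentum is conserved.
Added inertia Σmr² = (789)(18.3)² + (1740)(15.7)² + (1930)(17.2)² = 1.264e+06 kg·m²; I_f = 5.090e+06 + 1.264e+06 = 6.354e+06 kg·m².
ω_f = I_p ω_i / I_f = (5.090e+06)(0.169) / 6.354e+06 = 0.1354 rad/s.
KE_i = ½(5.090e+06)(0.1690 rad/s)² = 72690 J; KE_f = ½(6.354e+06)(0.1354)² = 58230 J.

energy lost ≈ 14500 J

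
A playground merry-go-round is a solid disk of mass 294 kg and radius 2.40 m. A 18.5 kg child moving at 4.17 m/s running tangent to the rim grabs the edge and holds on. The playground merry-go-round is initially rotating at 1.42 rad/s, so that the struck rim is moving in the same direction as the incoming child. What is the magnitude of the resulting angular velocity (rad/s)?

The axle reaction passes through the axle and exerts no torque about it; angular momentum about the axle is conserved through the impact.
I_p = ½(294)(2.40)² = 846.7 kg·m². Taking the sense of the child's angular momentum as positive, L_{child} = m v R = (18.5)(4.17)(2.40) = 185.1 kg·m²/s.
L_i = +I_p ω_p + m v R = +(846.7)(1.42) + 185.1 = 1387 kg·m²/s.
After sticking, I_f = I_p + m R² = 846.7 + (18.5)(2.40)² = 953.3 kg·m².
ω_f = L_i / I_f = 1387 / 953.3 = 1.455 rad/s.

|ω_f| ≈ 1.46 rad/s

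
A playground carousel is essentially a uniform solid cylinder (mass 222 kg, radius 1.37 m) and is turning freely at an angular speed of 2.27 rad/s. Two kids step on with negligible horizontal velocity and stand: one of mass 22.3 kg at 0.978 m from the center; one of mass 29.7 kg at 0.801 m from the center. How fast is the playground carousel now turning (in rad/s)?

ω_f ≈ 1.90 rad/s

No external torque acts about the center; L_before = L_after.
I_p = ½(222)(1.37)² = 208.3 kg·m².
Added inertia Σmr² = (22.3)(0.978)² + (29.7)(0.801)² = 40.39 kg·m²; I_f = 208.3 + 40.39 = 248.7 kg·m².
ω_f = I_p ω_i / I_f = (208.3)(2.27) / 248.7 = 1.901 rad/s.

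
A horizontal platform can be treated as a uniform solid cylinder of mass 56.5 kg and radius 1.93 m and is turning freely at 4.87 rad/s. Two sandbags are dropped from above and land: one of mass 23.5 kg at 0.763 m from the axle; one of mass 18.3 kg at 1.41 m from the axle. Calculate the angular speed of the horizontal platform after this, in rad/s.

The added mass arrives with no angular momentum about the axle, and any external torque about the axle is negligible, so the system's angular momentum is conserved.
I_p = ½(56.5)(1.93)² = 105.2 kg·m².
Added inertia Σmr² = (23.5)(0.763)² + (18.3)(1.41)² = 50.06 kg·m²; I_f = 105.2 + 50.06 = 155.3 kg·m².
ω_f = I_p ω_i / I_f = (105.2)(4.87) / 155.3 = 3.300 rad/s.

ω_f ≈ 3.30 rad/s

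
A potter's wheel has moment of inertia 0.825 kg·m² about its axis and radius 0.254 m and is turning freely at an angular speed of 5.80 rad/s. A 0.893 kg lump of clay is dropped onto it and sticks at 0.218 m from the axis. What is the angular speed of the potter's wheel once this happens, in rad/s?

No external torque acts about the axis; L_before = L_after.
Added inertia Σmr² = (0.893)(0.218)² = 0.04244 kg·m²; I_f = 0.8250 + 0.04244 = 0.8674 kg·m².
ω_f = I_p ω_i / I_f = (0.8250)(5.80) / 0.8674 = 5.516 rad/s.

ω_f ≈ 5.52 rad/s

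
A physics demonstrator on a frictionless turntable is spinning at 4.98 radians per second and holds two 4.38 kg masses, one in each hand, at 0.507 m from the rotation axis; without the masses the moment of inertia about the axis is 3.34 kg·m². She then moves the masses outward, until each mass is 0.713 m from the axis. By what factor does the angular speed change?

No external torque acts about the spin axis, so angular momentum is conserved.
I₁ = 3.34 + 2(4.38)(0.507)² = 5.592 kg·m²; I₂ = 3.34 + 2(4.38)(0.713)² = 7.793 kg·m².
ω₂/ω₁ = I₁/I₂ = 5.592 / 7.793 = 0.7175.

ω₂/ω₁ ≈ 0.718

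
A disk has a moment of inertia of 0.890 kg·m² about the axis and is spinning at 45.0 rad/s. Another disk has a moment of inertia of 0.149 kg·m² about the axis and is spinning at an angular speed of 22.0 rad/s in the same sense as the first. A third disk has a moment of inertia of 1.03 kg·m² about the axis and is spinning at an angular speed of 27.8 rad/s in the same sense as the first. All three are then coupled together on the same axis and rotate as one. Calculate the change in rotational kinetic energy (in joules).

ΔKE ≈ -83.7 J

The coupling torques are internal; angular momentum about the shared axis is conserved.
Taking A's sense as positive: L = (0.8900)(45.0) + (0.1490)(22.0) + (1.030)(27.8) = 71.96 kg·m²·rad/s.
Combined I = 0.8900 + 0.1490 + 1.030 = 2.069 kg·m².
ω_f = L / I = 71.96 / 2.069 = 34.78 rad/s.
KE_i = ½ΣIω² = 1335 J; KE_f = ½(2.069)(34.78)² = 1251 J.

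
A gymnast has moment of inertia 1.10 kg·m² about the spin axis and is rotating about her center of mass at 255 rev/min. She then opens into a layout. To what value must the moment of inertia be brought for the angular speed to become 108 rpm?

No external torque acts about the spin axis, so angular momentum is conserved.
I₂ = I₁ω₁ / ω₂ = (1.10)(255) / (108) = 2.597 kg·m².

I₂ ≈ 2.60 kg·m²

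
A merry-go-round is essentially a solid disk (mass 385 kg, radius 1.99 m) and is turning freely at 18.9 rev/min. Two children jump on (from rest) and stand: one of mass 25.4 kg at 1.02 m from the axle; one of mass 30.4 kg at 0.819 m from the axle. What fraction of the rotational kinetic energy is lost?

No external torque acts about the axle; L_before = L_after.
I_p = ½(385)(1.99)² = 762.3 kg·m².
Added inertia Σmr² = (25.4)(1.02)² + (30.4)(0.819)² = 46.82 kg·m²; I_f = 762.3 + 46.82 = 809.1 kg·m².
ω_f = I_p ω_i / I_f = (762.3)(18.9) / 809.1 = 17.81 rpm.
KE_i = ½(762.3)(1.979 rad/s)² = 1493 J; KE_f = ½(809.1)(1.865)² = 1407 J.
Fraction lost = 0.05786.

fraction ≈ 0.0579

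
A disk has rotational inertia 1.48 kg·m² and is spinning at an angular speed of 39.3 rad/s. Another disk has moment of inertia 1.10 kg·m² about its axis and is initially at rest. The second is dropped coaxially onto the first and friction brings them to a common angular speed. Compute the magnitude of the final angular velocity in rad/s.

No external torque acts about the common axis, so total angular momentum is conserved.
Taking A's sense as positive: L = (1.480)(39.3) = 58.16 kg·m²·rad/s.
Combined I = 1.480 + 1.100 = 2.580 kg·m².
ω_f = L / I = 58.16 / 2.580 = 22.54 rad/s.

|ω_f| ≈ 22.5 rad/s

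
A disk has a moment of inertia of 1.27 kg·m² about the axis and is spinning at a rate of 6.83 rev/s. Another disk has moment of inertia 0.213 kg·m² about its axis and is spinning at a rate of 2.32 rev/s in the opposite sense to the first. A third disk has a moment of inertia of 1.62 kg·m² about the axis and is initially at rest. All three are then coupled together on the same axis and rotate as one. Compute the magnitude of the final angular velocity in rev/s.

The coupling torques are internal; angular momentum about the shared axis is conserved.
Taking A's sense as positive: L = (1.270)(6.83) − (0.2130)(2.32) = 8.180 kg·m²·rev/s.
Combined I = 1.270 + 0.2130 + 1.620 = 3.103 kg·m².
ω_f = L / I = 8.180 / 3.103 = 2.636 rev/s.

|ω_f| ≈ 2.64 rev/s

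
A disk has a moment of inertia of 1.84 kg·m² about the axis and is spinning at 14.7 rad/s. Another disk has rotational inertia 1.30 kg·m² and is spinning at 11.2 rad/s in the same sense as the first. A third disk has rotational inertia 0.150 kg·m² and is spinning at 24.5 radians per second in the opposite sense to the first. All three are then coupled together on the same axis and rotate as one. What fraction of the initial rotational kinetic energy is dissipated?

fraction ≈ 0.328

The coupling torques are internal; angular momentum about the shared axis is conserved.
Taking A's sense as positive: L = (1.840)(14.7) + (1.300)(11.2) − (0.1500)(24.5) = 37.93 kg·m²·rad/s.
Combined I = 1.840 + 1.300 + 0.1500 = 3.290 kg·m².
ω_f = L / I = 37.93 / 3.290 = 11.53 rad/s.
KE_i = ½ΣIω² = 325.4 J; KE_f = ½(3.290)(11.53)² = 218.7 J.
Fraction dissipated = (KE_i − KE_f)/KE_i = 0.3279.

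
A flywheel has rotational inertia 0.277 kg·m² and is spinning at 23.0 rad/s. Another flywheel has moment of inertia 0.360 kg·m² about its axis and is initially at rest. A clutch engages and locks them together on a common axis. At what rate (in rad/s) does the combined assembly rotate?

The coupling torques are internal; angular momentum about the shared axis is conserved.
Taking A's sense as positive: L = (0.2770)(23.0) = 6.371 kg·m²·rad/s.
Combined I = 0.2770 + 0.3600 = 0.6370 kg·m².
ω_f = L / I = 6.371 / 0.6370 = 10.00 rad/s.

|ω_f| ≈ 10.0 rad/s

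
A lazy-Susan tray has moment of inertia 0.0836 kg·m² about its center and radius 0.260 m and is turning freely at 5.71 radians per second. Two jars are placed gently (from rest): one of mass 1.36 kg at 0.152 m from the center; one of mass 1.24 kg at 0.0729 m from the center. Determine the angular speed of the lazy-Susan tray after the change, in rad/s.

No external torque acts about the center; L_before = L_after.
Added inertia Σmr² = (1.36)(0.152)² + (1.24)(0.0729)² = 0.03801 kg·m²; I_f = 0.08360 + 0.03801 = 0.1216 kg·m².
ω_f = I_p ω_i / I_f = (0.08360)(5.71) / 0.1216 = 3.925 rad/s.

ω_f ≈ 3.93 rad/s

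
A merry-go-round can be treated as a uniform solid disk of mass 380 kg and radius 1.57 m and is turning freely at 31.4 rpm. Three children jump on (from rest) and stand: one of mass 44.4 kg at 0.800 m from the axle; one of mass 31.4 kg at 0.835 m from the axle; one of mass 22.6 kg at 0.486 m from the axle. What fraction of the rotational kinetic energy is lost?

The added mass arrives with no angular momentum about the axle, and any external torque about the axle is negligible, so the system's angular momentum is conserved.
I_p = ½(380)(1.57)² = 468.3 kg·m².
Added inertia Σmr² = (44.4)(0.800)² + (31.4)(0.835)² + (22.6)(0.486)² = 55.65 kg·m²; I_f = 468.3 + 55.65 = 524.0 kg·m².
ω_f = I_p ω_i / I_f = (468.3)(31.4) / 524.0 = 28.07 rpm.
KE_i = ½(468.3)(3.288 rad/s)² = 2532 J; KE_f = ½(524.0)(2.939)² = 2263 J.
Fraction lost = 0.1062.

fraction ≈ 0.106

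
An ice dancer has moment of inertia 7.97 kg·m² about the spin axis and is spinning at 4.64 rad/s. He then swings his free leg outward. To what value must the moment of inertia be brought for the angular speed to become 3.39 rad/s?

I₂ ≈ 10.9 kg·m²

With no external torque about the axis, L is conserved: I₁ω₁ = I₂ω₂.
I₂ = I₁ω₁ / ω₂ = (7.97)(4.64) / (3.39) = 10.91 kg·m².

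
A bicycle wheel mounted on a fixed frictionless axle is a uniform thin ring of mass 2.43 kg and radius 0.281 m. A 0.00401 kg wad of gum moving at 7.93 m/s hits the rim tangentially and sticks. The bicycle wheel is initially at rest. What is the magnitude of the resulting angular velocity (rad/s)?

|ω_f| ≈ 0.0465 rad/s

About the axle the impulsive forces during the collision are internal, so angular momentum about that axis is conserved.
I_p = (2.43)(0.281)² = 0.1919 kg·m². Taking the sense of the wad of gum's angular momentum as positive, L_{wad} = m v R = (0.00401)(7.93)(0.281) = 0.008936 kg·m²/s.
L_i = 0 + 0.008936 = 0.008936 kg·m²/s.
After sticking, I_f = I_p + m R² = 0.1919 + (0.00401)(0.281)² = 0.1922 kg·m².
ω_f = L_i / I_f = 0.008936 / 0.1922 = 0.04649 rad/s.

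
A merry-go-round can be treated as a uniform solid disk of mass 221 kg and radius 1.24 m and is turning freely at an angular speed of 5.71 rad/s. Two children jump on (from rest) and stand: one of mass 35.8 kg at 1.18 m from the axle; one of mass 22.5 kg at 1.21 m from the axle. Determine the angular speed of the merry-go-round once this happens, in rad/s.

No external torque acts about the axle; L_before = L_after.
I_p = ½(221)(1.24)² = 169.9 kg·m².
Added inertia Σmr² = (35.8)(1.18)² + (22.5)(1.21)² = 82.79 kg·m²; I_f = 169.9 + 82.79 = 252.7 kg·m².
ω_f = I_p ω_i / I_f = (169.9)(5.71) / 252.7 = 3.839 rad/s.

ω_f ≈ 3.84 rad/s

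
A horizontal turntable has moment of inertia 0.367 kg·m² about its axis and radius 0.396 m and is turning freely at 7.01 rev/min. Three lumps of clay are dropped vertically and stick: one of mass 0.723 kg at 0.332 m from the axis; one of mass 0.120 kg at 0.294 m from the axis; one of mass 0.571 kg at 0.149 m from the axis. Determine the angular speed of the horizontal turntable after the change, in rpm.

ω_f ≈ 5.48 rpm

The added mass arrives with no angular momentum about the axis, and any external torque about the axis is negligible, so the system's angular momentum is conserved.
Added inertia Σmr² = (0.723)(0.332)² + (0.120)(0.294)² + (0.571)(0.149)² = 0.1027 kg·m²; I_f = 0.3670 + 0.1027 = 0.4697 kg·m².
ω_f = I_p ω_i / I_f = (0.3670)(7.01) / 0.4697 = 5.477 rpm.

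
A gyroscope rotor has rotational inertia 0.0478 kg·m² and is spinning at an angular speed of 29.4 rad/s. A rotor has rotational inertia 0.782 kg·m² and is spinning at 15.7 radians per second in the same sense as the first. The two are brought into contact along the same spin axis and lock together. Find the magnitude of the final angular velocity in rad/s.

|ω_f| ≈ 16.5 rad/s

The coupling torques are internal; angular momentum about the shared axis is conserved.
Taking A's sense as positive: L = (0.04780)(29.4) + (0.7820)(15.7) = 13.68 kg·m²·rad/s.
Combined I = 0.04780 + 0.7820 = 0.8298 kg·m².
ω_f = L / I = 13.68 / 0.8298 = 16.49 rad/s.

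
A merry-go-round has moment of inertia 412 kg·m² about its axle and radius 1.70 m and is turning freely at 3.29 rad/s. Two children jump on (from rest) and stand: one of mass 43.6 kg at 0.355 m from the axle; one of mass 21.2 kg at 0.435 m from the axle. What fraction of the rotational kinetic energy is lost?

fraction ≈ 0.0226

No external torque acts about the axle; L_before = L_after.
Added inertia Σmr² = (43.6)(0.355)² + (21.2)(0.435)² = 9.506 kg·m²; I_f = 412.0 + 9.506 = 421.5 kg·m².
ω_f = I_p ω_i / I_f = (412.0)(3.29) / 421.5 = 3.216 rad/s.
KE_i = ½(412.0)(3.290 rad/s)² = 2230 J; KE_f = ½(421.5)(3.216)² = 2179 J.
Fraction lost = 0.02255.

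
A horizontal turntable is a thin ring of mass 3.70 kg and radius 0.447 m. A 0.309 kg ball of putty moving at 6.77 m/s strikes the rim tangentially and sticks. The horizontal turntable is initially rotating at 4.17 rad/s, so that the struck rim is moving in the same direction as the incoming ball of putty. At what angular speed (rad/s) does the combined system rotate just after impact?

|ω_f| ≈ 5.02 rad/s

The axle reaction passes through the axle and exerts no torque about it; angular momentum about the axle is conserved through the impact.
I_p = (3.70)(0.447)² = 0.7393 kg·m². Taking the sense of the ball of putty's angular momentum as positive, L_{ball} = m v R = (0.309)(6.77)(0.447) = 0.9351 kg·m²/s.
L_i = +I_p ω_p + m v R = +(0.7393)(4.17) + 0.9351 = 4.018 kg·m²/s.
After sticking, I_f = I_p + m R² = 0.7393 + (0.309)(0.447)² = 0.8010 kg·m².
ω_f = L_i / I_f = 4.018 / 0.8010 = 5.016 rad/s.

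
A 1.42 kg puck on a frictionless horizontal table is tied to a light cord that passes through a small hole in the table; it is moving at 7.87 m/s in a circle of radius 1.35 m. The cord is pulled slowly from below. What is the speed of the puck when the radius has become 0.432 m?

Central (radial) force ⇒ zero torque about the center ⇒ m v r is constant.
v₂ = v₁ r₁ / r₂ = (7.87)(1.35) / (0.432) = 24.59 m/s.

v₂ ≈ 24.6 m/s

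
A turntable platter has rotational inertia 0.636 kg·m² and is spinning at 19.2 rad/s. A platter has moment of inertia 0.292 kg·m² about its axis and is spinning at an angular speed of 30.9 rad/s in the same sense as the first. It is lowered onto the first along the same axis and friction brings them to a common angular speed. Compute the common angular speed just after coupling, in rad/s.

No external torque acts about the common axis, so total angular momentum is conserved.
Taking A's sense as positive: L = (0.6360)(19.2) + (0.2920)(30.9) = 21.23 kg·m²·rad/s.
Combined I = 0.6360 + 0.2920 = 0.9280 kg·m².
ω_f = L / I = 21.23 / 0.9280 = 22.88 rad/s.

|ω_f| ≈ 22.9 rad/s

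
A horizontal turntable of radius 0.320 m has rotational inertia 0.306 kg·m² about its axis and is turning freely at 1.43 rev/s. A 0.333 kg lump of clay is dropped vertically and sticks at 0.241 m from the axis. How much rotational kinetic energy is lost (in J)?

energy lost ≈ 0.734 J

No external torque acts about the axis; L_before = L_after.
Added inertia Σmr² = (0.333)(0.241)² = 0.01934 kg·m²; I_f = 0.3060 + 0.01934 = 0.3253 kg·m².
ω_f = I_p ω_i / I_f = (0.3060)(1.43) / 0.3253 = 1.345 rev/s.
KE_i = ½(0.3060)(8.985 rad/s)² = 12.35 J; KE_f = ½(0.3253)(8.451)² = 11.62 J.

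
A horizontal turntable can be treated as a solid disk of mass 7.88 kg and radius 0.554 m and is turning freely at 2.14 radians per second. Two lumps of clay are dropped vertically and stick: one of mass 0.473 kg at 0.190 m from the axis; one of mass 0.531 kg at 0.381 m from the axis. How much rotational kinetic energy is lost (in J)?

energy lost ≈ 0.200 J

No external torque acts about the axis; L_before = L_after.
I_p = ½(7.88)(0.554)² = 1.209 kg·m².
Added inertia Σmr² = (0.473)(0.190)² + (0.531)(0.381)² = 0.09416 kg·m²; I_f = 1.209 + 0.09416 = 1.303 kg·m².
ω_f = I_p ω_i / I_f = (1.209)(2.14) / 1.303 = 1.985 rad/s.
KE_i = ½(1.209)(2.140 rad/s)² = 2.769 J; KE_f = ½(1.303)(1.985)² = 2.569 J.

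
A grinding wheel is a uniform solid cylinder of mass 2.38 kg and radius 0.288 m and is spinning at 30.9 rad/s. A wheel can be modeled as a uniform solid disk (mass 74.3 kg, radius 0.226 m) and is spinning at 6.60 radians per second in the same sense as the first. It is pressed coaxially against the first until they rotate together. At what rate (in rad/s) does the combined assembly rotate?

No external torque acts about the common axis, so total angular momentum is conserved.
Moments of inertia: I_A = ½(2.38)(0.288)² = 0.09870 kg·m²; I_B = ½(74.3)(0.226)² = 1.897 kg·m².
Taking A's sense as positive: L = (0.09870)(30.9) + (1.897)(6.60) = 15.57 kg·m²·rad/s.
Combined I = 0.09870 + 1.897 = 1.996 kg·m².
ω_f = L / I = 15.57 / 1.996 = 7.802 rad/s.

|ω_f| ≈ 7.80 rad/s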